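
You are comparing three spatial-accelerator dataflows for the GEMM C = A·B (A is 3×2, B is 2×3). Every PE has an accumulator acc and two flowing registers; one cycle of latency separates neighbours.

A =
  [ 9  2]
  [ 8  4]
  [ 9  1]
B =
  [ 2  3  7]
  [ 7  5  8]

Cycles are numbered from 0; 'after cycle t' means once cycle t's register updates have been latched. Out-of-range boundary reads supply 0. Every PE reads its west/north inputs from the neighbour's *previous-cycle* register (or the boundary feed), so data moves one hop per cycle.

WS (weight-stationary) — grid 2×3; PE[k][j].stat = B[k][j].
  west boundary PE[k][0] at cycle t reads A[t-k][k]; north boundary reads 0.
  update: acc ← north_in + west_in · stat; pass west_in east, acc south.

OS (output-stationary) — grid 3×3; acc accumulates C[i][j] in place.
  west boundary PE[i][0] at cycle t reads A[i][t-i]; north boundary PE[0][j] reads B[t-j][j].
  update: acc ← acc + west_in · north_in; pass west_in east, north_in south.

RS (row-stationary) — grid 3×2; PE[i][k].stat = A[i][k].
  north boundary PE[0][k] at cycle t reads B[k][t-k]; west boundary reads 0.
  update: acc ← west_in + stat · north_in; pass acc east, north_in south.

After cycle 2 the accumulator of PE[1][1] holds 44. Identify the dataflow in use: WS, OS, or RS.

Under WS (2×3), PE[1][1]:
  step 0 · PE1,1: acc=0; fwd→0 fwd↓0
  step 1 · PE1,1: acc=0; fwd→0 fwd↓0
  step 2 · PE1,1: acc=37; fwd→2 fwd↓37
Under OS (3×3), PE[1][1]:
  step 0 · PE1,1: acc=0; fwd→0 fwd↓0
  step 1 · PE1,1: acc=0; fwd→0 fwd↓0
  step 2 · PE1,1: acc=24; fwd→8 fwd↓3
Under RS (3×2), PE[1][1]:
  step 0 · PE1,1: acc=0; fwd→0 fwd↓0
  step 1 · PE1,1: acc=0; fwd→0 fwd↓0
  step 2 · PE1,1: acc=44; fwd→44 fwd↓7

dataflow = RS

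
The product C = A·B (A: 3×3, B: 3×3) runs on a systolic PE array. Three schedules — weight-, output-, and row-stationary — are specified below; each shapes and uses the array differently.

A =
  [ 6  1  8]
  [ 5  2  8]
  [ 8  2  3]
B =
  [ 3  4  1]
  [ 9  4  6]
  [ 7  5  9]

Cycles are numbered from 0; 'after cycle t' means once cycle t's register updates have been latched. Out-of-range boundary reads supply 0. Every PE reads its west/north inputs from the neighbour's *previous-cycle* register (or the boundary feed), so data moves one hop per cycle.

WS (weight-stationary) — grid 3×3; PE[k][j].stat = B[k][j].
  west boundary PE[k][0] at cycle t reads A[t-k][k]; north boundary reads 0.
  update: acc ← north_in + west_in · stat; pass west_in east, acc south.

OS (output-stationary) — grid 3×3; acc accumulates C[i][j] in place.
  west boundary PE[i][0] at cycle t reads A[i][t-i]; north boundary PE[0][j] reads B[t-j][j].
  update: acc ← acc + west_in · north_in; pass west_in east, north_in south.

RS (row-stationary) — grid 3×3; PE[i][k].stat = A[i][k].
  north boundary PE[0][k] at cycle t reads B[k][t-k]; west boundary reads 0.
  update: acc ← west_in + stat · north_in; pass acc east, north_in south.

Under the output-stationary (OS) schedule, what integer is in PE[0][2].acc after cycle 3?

OS on a 3×3 grid — tracing PE[0][2] and its feeders:
  step 0 · PE0,1: acc=0; fwd→0 fwd↓0
  step 0 · PE0,2: acc=0; fwd→0 fwd↓0
  step 1 · PE0,1: acc=24; fwd→6 fwd↓4
  step 1 · PE0,2: acc=0; fwd→0 fwd↓0
  step 2 · PE0,1: acc=28; fwd→1 fwd↓4
  step 2 · PE0,2: acc=6; fwd→6 fwd↓1
  step 3 · PE0,1: acc=68; fwd→8 fwd↓5
  step 3 · PE0,2: acc=12; fwd→1 fwd↓6

PE[0][2].acc = 12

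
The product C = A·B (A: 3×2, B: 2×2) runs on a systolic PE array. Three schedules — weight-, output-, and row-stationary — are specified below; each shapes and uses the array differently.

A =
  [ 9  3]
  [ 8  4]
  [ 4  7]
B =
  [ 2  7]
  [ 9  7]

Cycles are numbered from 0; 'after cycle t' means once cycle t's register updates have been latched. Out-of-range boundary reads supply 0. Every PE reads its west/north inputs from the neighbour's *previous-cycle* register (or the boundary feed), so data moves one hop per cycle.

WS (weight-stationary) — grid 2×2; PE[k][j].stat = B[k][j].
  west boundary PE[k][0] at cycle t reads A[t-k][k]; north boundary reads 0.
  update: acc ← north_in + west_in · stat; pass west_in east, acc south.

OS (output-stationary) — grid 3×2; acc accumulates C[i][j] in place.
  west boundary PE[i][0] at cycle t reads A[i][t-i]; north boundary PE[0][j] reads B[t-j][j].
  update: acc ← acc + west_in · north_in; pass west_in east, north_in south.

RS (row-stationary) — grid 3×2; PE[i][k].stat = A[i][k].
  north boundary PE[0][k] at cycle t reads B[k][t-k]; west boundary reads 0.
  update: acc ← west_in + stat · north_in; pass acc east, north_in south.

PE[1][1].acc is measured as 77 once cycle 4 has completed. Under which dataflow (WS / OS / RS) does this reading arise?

WS [2×2] PE[1][1] across cycles:
  step 0 · PE1,1: acc=0; fwd→0 fwd↓0
  step 1 · PE1,1: acc=0; fwd→0 fwd↓0
  step 2 · PE1,1: acc=84; fwd→3 fwd↓84
  step 3 · PE1,1: acc=84; fwd→4 fwd↓84
  step 4 · PE1,1: acc=77; fwd→7 fwd↓77
OS [3×2] PE[1][1] across cycles:
  step 0 · PE1,1: acc=0; fwd→0 fwd↓0
  step 1 · PE1,1: acc=0; fwd→0 fwd↓0
  step 2 · PE1,1: acc=56; fwd→8 fwd↓7
  step 3 · PE1,1: acc=84; fwd→4 fwd↓7
  step 4 · PE1,1: acc=84; fwd→0 fwd↓0
RS [3×2] PE[1][1] across cycles:
  step 0 · PE1,1: acc=0; fwd→0 fwd↓0
  step 1 · PE1,1: acc=0; fwd→0 fwd↓0
  step 2 · PE1,1: acc=52; fwd→52 fwd↓9
  step 3 · PE1,1: acc=84; fwd→84 fwd↓7
  step 4 · PE1,1: acc=0; fwd→0 fwd↓0

dataflow = WS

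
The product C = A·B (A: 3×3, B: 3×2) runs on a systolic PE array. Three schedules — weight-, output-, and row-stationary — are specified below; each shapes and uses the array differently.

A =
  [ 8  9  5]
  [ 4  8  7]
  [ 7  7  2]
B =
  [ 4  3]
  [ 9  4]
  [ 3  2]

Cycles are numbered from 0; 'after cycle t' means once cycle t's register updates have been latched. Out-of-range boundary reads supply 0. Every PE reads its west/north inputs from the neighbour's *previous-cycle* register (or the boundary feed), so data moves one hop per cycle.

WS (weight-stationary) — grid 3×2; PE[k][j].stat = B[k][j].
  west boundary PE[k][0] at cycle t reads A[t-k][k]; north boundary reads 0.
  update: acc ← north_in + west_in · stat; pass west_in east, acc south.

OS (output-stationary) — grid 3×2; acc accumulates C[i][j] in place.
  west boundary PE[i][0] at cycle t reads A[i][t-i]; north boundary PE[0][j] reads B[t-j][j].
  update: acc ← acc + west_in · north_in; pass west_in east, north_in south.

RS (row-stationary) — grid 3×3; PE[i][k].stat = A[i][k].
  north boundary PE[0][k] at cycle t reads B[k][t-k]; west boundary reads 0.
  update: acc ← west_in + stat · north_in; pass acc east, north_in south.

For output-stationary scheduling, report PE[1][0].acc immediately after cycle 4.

Tracing OS — 3×2 array, target PE[1][0]:
  t=0 PE[0][0]: acc=32 h=8 v=4
  t=0 PE[1][0]: acc=0 h=0 v=0
  t=1 PE[0][0]: acc=113 h=9 v=9
  t=1 PE[1][0]: acc=16 h=4 v=4
  t=2 PE[0][0]: acc=128 h=5 v=3
  t=2 PE[1][0]: acc=88 h=8 v=9
  t=3 PE[0][0]: acc=128 h=0 v=0
  t=3 PE[1][0]: acc=109 h=7 v=3
  t=4 PE[0][0]: acc=128 h=0 v=0
  t=4 PE[1][0]: acc=109 h=0 v=0

PE[1][0].acc = 109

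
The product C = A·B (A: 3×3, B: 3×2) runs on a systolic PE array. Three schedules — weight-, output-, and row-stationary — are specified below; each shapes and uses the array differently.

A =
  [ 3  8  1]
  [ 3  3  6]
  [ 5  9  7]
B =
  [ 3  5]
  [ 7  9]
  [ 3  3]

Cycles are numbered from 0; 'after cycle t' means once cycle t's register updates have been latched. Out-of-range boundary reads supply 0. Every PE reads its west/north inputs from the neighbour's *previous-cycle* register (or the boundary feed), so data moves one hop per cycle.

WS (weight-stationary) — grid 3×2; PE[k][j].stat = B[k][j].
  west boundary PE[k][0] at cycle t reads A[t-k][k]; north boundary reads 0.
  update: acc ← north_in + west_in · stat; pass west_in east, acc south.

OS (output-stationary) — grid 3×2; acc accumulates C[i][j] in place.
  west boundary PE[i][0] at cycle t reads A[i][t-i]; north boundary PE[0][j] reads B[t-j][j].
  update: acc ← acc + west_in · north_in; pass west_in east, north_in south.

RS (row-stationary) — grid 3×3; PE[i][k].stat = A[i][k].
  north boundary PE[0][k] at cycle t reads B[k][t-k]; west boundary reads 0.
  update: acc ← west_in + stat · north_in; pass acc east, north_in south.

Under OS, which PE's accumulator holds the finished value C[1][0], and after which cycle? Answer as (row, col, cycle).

OS — PE[1][0] is where C[1][0] collects:
  @0  [1,0]  acc 0  |  →0  ↓0
  @1  [1,0]  acc 9  |  →3  ↓3
  @2  [1,0]  acc 30  |  →3  ↓7
  @3  [1,0]  acc 48  |  →6  ↓3

(row, col, cycle) = (1, 0, 3)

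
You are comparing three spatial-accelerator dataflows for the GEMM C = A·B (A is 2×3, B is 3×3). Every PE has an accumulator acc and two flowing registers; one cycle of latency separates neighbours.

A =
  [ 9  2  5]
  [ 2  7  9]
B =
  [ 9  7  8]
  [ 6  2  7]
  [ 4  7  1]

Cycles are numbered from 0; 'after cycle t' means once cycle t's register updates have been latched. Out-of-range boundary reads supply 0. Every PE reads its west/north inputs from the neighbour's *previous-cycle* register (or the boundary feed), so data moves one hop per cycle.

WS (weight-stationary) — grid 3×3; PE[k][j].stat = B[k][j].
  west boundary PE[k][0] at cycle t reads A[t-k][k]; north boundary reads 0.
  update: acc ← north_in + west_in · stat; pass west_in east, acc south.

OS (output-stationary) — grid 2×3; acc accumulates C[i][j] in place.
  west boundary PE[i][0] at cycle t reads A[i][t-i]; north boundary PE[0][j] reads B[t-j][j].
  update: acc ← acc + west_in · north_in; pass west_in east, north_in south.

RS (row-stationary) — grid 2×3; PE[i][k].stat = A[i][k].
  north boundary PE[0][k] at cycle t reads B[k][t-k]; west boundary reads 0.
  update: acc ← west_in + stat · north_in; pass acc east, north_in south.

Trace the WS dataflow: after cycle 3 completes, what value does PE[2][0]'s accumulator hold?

WS (3×3). Following PE[2][0] plus its west/north inputs:
  [0] (1,0) acc=0 (h:0 v:0)
  [0] (2,0) acc=0 (h:0 v:0)
  [1] (1,0) acc=93 (h:2 v:93)
  [1] (2,0) acc=0 (h:0 v:0)
  [2] (1,0) acc=60 (h:7 v:60)
  [2] (2,0) acc=113 (h:5 v:113)
  [3] (1,0) acc=0 (h:0 v:0)
  [3] (2,0) acc=96 (h:9 v:96)

PE[2][0].acc = 96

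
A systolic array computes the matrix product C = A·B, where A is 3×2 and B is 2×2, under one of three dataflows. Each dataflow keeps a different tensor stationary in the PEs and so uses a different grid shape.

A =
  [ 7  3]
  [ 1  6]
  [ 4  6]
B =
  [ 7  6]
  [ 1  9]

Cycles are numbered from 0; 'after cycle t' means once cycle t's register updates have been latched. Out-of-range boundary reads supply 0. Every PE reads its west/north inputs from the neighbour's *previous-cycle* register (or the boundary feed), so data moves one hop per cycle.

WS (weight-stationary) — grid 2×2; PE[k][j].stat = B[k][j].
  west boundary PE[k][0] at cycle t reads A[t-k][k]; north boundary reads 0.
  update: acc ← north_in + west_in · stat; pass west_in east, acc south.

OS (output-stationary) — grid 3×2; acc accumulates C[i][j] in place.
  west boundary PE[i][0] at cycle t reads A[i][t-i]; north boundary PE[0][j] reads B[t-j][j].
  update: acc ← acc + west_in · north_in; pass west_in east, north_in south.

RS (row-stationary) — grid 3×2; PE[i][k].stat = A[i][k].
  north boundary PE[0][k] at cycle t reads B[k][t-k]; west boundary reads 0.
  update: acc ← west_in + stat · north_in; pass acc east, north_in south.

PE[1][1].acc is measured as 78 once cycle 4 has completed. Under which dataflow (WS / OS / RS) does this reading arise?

WS [2×2] PE[1][1] across cycles:
  c0 r1c1: 0 / 0 / 0
  c1 r1c1: 0 / 0 / 0
  c2 r1c1: 69 / 3 / 69
  c3 r1c1: 60 / 6 / 60
  c4 r1c1: 78 / 6 / 78
OS [3×2] PE[1][1] across cycles:
  c0 r1c1: 0 / 0 / 0
  c1 r1c1: 0 / 0 / 0
  c2 r1c1: 6 / 1 / 6
  c3 r1c1: 60 / 6 / 9
  c4 r1c1: 60 / 0 / 0
RS [3×2] PE[1][1] across cycles:
  c0 r1c1: 0 / 0 / 0
  c1 r1c1: 0 / 0 / 0
  c2 r1c1: 13 / 13 / 1
  c3 r1c1: 60 / 60 / 9
  c4 r1c1: 0 / 0 / 0

dataflow = WS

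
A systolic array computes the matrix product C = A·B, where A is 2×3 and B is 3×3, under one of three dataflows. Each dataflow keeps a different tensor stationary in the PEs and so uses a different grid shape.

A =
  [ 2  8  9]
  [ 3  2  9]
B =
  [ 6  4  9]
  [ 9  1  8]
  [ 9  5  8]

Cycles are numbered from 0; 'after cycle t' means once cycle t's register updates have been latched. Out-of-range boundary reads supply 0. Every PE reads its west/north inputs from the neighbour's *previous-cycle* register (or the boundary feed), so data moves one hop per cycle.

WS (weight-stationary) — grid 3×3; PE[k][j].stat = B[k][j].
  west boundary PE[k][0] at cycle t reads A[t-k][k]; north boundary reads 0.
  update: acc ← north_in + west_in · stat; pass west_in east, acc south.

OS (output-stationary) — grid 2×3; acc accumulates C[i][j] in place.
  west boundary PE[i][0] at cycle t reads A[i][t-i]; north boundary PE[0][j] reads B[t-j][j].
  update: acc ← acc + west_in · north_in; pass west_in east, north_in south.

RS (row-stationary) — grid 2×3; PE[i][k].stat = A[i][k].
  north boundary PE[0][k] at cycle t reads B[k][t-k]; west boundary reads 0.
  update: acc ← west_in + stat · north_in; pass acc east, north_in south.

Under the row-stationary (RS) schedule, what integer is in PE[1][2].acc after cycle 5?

RS (2×3). Following PE[1][2] plus its west/north inputs:
  step 0 · PE0,2: acc=0; fwd→0 fwd↓0
  step 0 · PE1,1: acc=0; fwd→0 fwd↓0
  step 0 · PE1,2: acc=0; fwd→0 fwd↓0
  step 1 · PE0,2: acc=0; fwd→0 fwd↓0
  step 1 · PE1,1: acc=0; fwd→0 fwd↓0
  step 1 · PE1,2: acc=0; fwd→0 fwd↓0
  step 2 · PE0,2: acc=165; fwd→165 fwd↓9
  step 2 · PE1,1: acc=36; fwd→36 fwd↓9
  step 2 · PE1,2: acc=0; fwd→0 fwd↓0
  step 3 · PE0,2: acc=61; fwd→61 fwd↓5
  step 3 · PE1,1: acc=14; fwd→14 fwd↓1
  step 3 · PE1,2: acc=117; fwd→117 fwd↓9
  step 4 · PE0,2: acc=154; fwd→154 fwd↓8
  step 4 · PE1,1: acc=43; fwd→43 fwd↓8
  step 4 · PE1,2: acc=59; fwd→59 fwd↓5
  step 5 · PE0,2: acc=0; fwd→0 fwd↓0
  step 5 · PE1,1: acc=0; fwd→0 fwd↓0
  step 5 · PE1,2: acc=115; fwd→115 fwd↓8

PE[1][2].acc = 115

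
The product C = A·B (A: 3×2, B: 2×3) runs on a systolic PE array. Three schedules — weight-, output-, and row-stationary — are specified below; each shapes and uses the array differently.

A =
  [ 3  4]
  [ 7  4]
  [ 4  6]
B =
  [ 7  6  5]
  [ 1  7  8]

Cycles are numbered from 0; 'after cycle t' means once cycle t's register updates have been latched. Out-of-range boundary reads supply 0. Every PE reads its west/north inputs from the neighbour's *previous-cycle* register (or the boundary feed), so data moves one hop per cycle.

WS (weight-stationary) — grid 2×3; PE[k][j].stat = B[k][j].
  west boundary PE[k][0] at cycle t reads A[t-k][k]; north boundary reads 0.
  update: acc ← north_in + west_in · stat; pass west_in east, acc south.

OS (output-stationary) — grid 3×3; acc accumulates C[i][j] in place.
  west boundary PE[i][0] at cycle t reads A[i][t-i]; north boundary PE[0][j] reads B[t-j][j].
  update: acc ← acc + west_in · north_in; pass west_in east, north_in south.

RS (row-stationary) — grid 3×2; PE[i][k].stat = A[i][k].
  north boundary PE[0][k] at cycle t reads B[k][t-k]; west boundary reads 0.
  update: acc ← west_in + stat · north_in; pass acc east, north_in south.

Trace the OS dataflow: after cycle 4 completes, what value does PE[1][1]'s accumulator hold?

OS (3×3). Following PE[1][1] plus its west/north inputs:
  [0] (0,1) acc=0 (h:0 v:0)
  [0] (1,0) acc=0 (h:0 v:0)
  [0] (1,1) acc=0 (h:0 v:0)
  [1] (0,1) acc=18 (h:3 v:6)
  [1] (1,0) acc=49 (h:7 v:7)
  [1] (1,1) acc=0 (h:0 v:0)
  [2] (0,1) acc=46 (h:4 v:7)
  [2] (1,0) acc=53 (h:4 v:1)
  [2] (1,1) acc=42 (h:7 v:6)
  [3] (0,1) acc=46 (h:0 v:0)
  [3] (1,0) acc=53 (h:0 v:0)
  [3] (1,1) acc=70 (h:4 v:7)
  [4] (0,1) acc=46 (h:0 v:0)
  [4] (1,0) acc=53 (h:0 v:0)
  [4] (1,1) acc=70 (h:0 v:0)

PE[1][1].acc = 70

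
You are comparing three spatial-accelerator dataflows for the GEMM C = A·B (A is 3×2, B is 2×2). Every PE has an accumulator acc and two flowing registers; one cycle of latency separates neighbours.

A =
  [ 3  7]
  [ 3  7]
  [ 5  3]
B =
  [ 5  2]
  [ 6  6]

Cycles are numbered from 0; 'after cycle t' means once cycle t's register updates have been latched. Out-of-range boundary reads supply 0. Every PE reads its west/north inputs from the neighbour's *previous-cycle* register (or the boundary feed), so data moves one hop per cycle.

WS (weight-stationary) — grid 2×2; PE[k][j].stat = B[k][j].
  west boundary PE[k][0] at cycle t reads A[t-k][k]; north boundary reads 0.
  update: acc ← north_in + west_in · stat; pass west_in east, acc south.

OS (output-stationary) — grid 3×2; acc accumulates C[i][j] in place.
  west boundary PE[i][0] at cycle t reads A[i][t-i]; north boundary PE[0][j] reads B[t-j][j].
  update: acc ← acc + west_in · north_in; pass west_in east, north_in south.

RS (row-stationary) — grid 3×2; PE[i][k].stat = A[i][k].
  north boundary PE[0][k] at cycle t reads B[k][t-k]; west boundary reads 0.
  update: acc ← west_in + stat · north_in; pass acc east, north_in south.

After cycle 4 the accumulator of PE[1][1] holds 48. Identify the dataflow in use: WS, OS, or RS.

Under WS (2×2), PE[1][1]:
  [0] (1,1) acc=0 (h:0 v:0)
  [1] (1,1) acc=0 (h:0 v:0)
  [2] (1,1) acc=48 (h:7 v:48)
  [3] (1,1) acc=48 (h:7 v:48)
  [4] (1,1) acc=28 (h:3 v:28)
Under OS (3×2), PE[1][1]:
  [0] (1,1) acc=0 (h:0 v:0)
  [1] (1,1) acc=0 (h:0 v:0)
  [2] (1,1) acc=6 (h:3 v:2)
  [3] (1,1) acc=48 (h:7 v:6)
  [4] (1,1) acc=48 (h:0 v:0)
Under RS (3×2), PE[1][1]:
  [0] (1,1) acc=0 (h:0 v:0)
  [1] (1,1) acc=0 (h:0 v:0)
  [2] (1,1) acc=57 (h:57 v:6)
  [3] (1,1) acc=48 (h:48 v:6)
  [4] (1,1) acc=0 (h:0 v:0)

dataflow = OS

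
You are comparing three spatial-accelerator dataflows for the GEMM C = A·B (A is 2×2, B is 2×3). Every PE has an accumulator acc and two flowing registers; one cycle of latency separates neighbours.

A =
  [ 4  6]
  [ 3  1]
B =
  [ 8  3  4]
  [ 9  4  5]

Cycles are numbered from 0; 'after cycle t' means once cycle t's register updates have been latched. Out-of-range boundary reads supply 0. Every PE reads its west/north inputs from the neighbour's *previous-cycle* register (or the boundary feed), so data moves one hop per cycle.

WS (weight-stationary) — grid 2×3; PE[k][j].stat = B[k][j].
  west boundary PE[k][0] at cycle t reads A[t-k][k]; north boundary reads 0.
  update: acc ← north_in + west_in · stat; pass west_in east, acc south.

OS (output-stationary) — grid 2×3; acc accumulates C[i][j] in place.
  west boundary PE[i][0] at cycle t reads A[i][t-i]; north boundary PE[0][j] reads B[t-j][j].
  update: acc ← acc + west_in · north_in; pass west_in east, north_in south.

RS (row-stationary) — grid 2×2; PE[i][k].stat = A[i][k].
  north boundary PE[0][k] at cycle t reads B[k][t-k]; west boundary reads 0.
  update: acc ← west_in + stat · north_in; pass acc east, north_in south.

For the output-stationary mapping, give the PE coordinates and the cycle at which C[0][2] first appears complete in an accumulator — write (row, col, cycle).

OS — PE[0][2] is where C[0][2] collects:
  0: (0,2).acc=0  regs=<0,0>
  1: (0,2).acc=0  regs=<0,0>
  2: (0,2).acc=16  regs=<4,4>
  3: (0,2).acc=46  regs=<6,5>

(row, col, cycle) = (0, 2, 3)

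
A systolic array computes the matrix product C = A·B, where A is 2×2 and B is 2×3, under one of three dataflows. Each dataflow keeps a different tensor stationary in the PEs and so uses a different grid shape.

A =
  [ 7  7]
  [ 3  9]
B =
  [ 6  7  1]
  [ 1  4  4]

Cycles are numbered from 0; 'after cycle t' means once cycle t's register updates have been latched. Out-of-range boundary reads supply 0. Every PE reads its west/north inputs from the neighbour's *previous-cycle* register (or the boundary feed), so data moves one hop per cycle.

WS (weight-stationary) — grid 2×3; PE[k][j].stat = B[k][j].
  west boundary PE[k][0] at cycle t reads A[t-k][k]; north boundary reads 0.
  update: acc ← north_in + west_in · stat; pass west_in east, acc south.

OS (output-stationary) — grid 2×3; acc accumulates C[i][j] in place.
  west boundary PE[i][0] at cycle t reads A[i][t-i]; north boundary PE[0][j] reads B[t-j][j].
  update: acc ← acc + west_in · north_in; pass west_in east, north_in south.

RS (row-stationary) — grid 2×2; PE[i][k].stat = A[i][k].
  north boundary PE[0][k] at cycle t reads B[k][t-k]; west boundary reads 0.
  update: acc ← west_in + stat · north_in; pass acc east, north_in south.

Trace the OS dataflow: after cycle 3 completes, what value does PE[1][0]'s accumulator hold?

OS 2×3: PE[1][0] cycle-by-cycle (with neighbour feeds):
  after 0 — PE[0][0] acc=42, pass-E 7, pass-S 6
  after 0 — PE[1][0] acc=0, pass-E 0, pass-S 0
  after 1 — PE[0][0] acc=49, pass-E 7, pass-S 1
  after 1 — PE[1][0] acc=18, pass-E 3, pass-S 6
  after 2 — PE[0][0] acc=49, pass-E 0, pass-S 0
  after 2 — PE[1][0] acc=27, pass-E 9, pass-S 1
  after 3 — PE[0][0] acc=49, pass-E 0, pass-S 0
  after 3 — PE[1][0] acc=27, pass-E 0, pass-S 0

PE[1][0].acc = 27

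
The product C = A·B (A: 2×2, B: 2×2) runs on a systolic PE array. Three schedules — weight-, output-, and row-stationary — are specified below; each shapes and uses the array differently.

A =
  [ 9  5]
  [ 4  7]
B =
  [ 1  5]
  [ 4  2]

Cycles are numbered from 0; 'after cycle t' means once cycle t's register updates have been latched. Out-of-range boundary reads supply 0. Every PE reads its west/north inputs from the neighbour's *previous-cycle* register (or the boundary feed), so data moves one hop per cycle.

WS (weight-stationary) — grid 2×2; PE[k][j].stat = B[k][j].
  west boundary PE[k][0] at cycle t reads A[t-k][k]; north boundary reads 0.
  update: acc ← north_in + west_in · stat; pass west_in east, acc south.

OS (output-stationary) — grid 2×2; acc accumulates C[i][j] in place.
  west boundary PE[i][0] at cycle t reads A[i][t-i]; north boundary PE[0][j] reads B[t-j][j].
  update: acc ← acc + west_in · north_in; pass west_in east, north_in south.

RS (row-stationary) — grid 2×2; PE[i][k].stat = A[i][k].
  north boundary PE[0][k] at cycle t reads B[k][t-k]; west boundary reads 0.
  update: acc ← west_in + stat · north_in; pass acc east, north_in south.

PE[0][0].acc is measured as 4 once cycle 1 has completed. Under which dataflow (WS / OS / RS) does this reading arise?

dataflow = WS

— WS: 2×2; PE[0][0] trace:
  t=0 PE[0][0]: acc=9 h=9 v=9
  t=1 PE[0][0]: acc=4 h=4 v=4
— OS: 2×2; PE[0][0] trace:
  t=0 PE[0][0]: acc=9 h=9 v=1
  t=1 PE[0][0]: acc=29 h=5 v=4
— RS: 2×2; PE[0][0] trace:
  t=0 PE[0][0]: acc=9 h=9 v=1
  t=1 PE[0][0]: acc=45 h=45 v=5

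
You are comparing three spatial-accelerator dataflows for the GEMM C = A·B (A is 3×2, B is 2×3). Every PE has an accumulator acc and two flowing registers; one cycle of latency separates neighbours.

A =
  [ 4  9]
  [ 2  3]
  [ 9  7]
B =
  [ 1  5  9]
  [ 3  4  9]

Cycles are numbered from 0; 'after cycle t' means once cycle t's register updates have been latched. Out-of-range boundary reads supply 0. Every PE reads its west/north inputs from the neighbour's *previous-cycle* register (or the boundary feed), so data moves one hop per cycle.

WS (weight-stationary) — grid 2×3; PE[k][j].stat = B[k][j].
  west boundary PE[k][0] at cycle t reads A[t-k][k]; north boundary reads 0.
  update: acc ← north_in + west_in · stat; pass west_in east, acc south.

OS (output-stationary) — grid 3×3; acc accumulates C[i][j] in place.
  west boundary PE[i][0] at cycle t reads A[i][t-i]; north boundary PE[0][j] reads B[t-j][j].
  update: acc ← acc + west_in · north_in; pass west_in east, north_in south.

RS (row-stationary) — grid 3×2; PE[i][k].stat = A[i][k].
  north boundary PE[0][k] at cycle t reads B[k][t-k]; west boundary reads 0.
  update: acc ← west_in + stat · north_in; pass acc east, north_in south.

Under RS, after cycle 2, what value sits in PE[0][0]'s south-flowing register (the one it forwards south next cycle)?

register = 9

RS 3×2: PE[0][0] cycle-by-cycle (with neighbour feeds):
  after 0 — PE[0][0] acc=4, pass-E 4, pass-S 1
  after 1 — PE[0][0] acc=20, pass-E 20, pass-S 5
  after 2 — PE[0][0] acc=36, pass-E 36, pass-S 9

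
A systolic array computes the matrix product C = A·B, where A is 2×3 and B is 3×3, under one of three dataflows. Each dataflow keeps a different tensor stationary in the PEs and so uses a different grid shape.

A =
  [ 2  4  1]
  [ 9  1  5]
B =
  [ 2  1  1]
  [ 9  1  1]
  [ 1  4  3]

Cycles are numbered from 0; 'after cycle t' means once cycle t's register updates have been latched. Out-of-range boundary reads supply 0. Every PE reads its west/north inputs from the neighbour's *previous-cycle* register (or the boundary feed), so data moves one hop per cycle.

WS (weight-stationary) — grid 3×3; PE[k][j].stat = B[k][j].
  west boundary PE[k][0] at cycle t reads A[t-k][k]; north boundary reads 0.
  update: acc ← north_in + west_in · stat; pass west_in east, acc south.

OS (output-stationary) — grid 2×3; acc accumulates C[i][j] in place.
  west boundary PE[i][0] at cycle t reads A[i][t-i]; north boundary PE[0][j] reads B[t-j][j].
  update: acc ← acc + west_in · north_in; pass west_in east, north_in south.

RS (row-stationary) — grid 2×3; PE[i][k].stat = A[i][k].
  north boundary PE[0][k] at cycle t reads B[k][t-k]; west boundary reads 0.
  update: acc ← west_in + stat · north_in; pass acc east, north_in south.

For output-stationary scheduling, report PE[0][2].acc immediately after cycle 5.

OS (2×3). Following PE[0][2] plus its west/north inputs:
  t=0 PE[0][1]: acc=0 h=0 v=0
  t=0 PE[0][2]: acc=0 h=0 v=0
  t=1 PE[0][1]: acc=2 h=2 v=1
  t=1 PE[0][2]: acc=0 h=0 v=0
  t=2 PE[0][1]: acc=6 h=4 v=1
  t=2 PE[0][2]: acc=2 h=2 v=1
  t=3 PE[0][1]: acc=10 h=1 v=4
  t=3 PE[0][2]: acc=6 h=4 v=1
  t=4 PE[0][1]: acc=10 h=0 v=0
  t=4 PE[0][2]: acc=9 h=1 v=3
  t=5 PE[0][1]: acc=10 h=0 v=0
  t=5 PE[0][2]: acc=9 h=0 v=0

PE[0][2].acc = 9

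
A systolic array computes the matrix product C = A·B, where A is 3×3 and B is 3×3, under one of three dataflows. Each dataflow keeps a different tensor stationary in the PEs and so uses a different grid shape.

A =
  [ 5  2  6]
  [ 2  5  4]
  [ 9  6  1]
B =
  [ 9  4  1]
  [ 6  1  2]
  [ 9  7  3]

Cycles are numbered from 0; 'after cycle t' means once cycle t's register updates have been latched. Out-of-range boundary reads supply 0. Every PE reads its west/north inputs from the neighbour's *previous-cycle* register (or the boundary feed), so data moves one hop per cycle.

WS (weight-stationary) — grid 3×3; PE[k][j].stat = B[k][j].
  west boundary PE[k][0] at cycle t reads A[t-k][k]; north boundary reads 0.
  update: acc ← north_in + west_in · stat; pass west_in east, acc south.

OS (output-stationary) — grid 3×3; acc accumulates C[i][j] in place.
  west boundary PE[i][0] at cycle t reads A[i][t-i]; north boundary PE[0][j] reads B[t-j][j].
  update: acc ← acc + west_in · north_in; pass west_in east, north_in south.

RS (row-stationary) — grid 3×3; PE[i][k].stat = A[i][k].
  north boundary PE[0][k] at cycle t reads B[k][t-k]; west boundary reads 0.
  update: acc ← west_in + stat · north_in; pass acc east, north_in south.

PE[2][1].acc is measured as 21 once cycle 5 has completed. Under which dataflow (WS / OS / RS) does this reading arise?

dataflow = RS

— WS: 3×3; PE[2][1] trace:
  [0] (2,1) acc=0 (h:0 v:0)
  [1] (2,1) acc=0 (h:0 v:0)
  [2] (2,1) acc=0 (h:0 v:0)
  [3] (2,1) acc=64 (h:6 v:64)
  [4] (2,1) acc=41 (h:4 v:41)
  [5] (2,1) acc=49 (h:1 v:49)
— OS: 3×3; PE[2][1] trace:
  [0] (2,1) acc=0 (h:0 v:0)
  [1] (2,1) acc=0 (h:0 v:0)
  [2] (2,1) acc=0 (h:0 v:0)
  [3] (2,1) acc=36 (h:9 v:4)
  [4] (2,1) acc=42 (h:6 v:1)
  [5] (2,1) acc=49 (h:1 v:7)
— RS: 3×3; PE[2][1] trace:
  [0] (2,1) acc=0 (h:0 v:0)
  [1] (2,1) acc=0 (h:0 v:0)
  [2] (2,1) acc=0 (h:0 v:0)
  [3] (2,1) acc=117 (h:117 v:6)
  [4] (2,1) acc=42 (h:42 v:1)
  [5] (2,1) acc=21 (h:21 v:2)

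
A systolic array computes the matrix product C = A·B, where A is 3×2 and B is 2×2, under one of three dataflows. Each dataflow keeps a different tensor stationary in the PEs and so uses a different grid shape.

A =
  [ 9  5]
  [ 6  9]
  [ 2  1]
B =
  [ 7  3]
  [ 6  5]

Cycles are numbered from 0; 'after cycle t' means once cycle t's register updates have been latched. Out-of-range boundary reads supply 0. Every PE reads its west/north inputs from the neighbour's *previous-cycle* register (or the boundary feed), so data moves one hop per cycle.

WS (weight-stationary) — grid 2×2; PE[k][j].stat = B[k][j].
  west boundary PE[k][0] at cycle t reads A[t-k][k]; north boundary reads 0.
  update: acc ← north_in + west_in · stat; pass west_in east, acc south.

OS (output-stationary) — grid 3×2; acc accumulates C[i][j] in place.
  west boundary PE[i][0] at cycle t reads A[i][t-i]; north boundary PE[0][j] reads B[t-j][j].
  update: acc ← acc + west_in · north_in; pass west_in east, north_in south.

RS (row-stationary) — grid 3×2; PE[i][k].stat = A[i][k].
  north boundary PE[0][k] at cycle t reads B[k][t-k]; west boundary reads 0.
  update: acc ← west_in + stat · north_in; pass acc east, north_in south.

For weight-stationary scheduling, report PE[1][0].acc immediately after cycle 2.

PE[1][0].acc = 96

Tracing WS — 2×2 array, target PE[1][0]:
  c0 r0c0: 63 / 9 / 63
  c0 r1c0: 0 / 0 / 0
  c1 r0c0: 42 / 6 / 42
  c1 r1c0: 93 / 5 / 93
  c2 r0c0: 14 / 2 / 14
  c2 r1c0: 96 / 9 / 96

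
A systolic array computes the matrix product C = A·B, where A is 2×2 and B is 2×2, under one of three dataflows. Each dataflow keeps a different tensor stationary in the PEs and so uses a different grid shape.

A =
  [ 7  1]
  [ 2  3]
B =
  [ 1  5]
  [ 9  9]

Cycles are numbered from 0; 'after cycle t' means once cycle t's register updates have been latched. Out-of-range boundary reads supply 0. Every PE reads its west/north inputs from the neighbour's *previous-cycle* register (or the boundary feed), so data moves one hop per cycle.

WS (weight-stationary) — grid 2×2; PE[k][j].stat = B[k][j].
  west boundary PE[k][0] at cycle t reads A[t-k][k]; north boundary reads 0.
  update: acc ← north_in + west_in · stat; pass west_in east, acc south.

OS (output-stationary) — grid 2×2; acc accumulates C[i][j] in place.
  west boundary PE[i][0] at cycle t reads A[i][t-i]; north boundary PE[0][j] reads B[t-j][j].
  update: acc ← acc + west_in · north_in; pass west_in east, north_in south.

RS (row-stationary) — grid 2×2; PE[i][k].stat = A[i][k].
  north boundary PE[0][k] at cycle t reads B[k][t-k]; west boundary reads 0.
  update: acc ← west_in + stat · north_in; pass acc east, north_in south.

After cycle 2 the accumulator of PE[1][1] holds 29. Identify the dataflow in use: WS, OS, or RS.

WS (2×2 grid), PE[1][1]:
  cycle 0: PE[1][1] → acc 0, east 0, south 0
  cycle 1: PE[1][1] → acc 0, east 0, south 0
  cycle 2: PE[1][1] → acc 44, east 1, south 44
OS (2×2 grid), PE[1][1]:
  cycle 0: PE[1][1] → acc 0, east 0, south 0
  cycle 1: PE[1][1] → acc 0, east 0, south 0
  cycle 2: PE[1][1] → acc 10, east 2, south 5
RS (2×2 grid), PE[1][1]:
  cycle 0: PE[1][1] → acc 0, east 0, south 0
  cycle 1: PE[1][1] → acc 0, east 0, south 0
  cycle 2: PE[1][1] → acc 29, east 29, south 9

dataflow = RS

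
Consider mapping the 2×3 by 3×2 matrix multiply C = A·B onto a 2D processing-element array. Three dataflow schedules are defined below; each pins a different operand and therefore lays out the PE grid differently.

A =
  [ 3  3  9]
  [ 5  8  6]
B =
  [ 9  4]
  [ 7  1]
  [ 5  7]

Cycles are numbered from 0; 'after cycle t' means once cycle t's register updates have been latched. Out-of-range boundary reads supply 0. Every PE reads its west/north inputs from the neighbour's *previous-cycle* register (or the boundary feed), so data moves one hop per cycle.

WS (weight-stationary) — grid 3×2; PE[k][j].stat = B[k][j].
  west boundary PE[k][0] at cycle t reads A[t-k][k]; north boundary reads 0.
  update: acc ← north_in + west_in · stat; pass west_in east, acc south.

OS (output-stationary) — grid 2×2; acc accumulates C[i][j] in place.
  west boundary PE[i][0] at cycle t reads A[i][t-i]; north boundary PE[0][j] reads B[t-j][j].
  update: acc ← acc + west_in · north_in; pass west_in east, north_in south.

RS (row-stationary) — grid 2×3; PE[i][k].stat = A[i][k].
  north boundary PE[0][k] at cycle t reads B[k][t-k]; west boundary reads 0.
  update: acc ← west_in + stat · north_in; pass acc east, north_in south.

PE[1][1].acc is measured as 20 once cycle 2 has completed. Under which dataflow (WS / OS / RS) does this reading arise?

— WS: 3×2; PE[1][1] trace:
  cycle 0: PE[1][1] → acc 0, east 0, south 0
  cycle 1: PE[1][1] → acc 0, east 0, south 0
  cycle 2: PE[1][1] → acc 15, east 3, south 15
— OS: 2×2; PE[1][1] trace:
  cycle 0: PE[1][1] → acc 0, east 0, south 0
  cycle 1: PE[1][1] → acc 0, east 0, south 0
  cycle 2: PE[1][1] → acc 20, east 5, south 4
— RS: 2×3; PE[1][1] trace:
  cycle 0: PE[1][1] → acc 0, east 0, south 0
  cycle 1: PE[1][1] → acc 0, east 0, south 0
  cycle 2: PE[1][1] → acc 101, east 101, south 7

dataflow = OS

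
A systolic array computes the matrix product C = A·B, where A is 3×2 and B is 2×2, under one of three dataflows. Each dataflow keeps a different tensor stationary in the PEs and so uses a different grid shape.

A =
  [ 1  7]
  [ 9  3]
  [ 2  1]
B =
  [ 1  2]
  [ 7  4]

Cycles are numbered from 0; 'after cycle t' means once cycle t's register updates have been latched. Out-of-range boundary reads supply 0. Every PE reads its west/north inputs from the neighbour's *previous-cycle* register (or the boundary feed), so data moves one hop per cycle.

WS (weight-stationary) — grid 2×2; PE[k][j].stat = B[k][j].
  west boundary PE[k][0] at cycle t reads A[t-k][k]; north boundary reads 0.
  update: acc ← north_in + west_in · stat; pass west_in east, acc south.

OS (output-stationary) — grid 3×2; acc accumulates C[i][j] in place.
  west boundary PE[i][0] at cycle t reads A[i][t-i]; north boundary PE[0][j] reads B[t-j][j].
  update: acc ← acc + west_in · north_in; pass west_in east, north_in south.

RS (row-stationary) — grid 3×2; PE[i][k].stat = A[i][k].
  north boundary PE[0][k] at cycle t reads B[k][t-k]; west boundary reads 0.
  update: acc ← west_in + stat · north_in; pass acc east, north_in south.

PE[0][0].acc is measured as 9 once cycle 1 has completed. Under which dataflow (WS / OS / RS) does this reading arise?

WS [2×2] PE[0][0] across cycles:
  c0 r0c0: 1 / 1 / 1
  c1 r0c0: 9 / 9 / 9
OS [3×2] PE[0][0] across cycles:
  c0 r0c0: 1 / 1 / 1
  c1 r0c0: 50 / 7 / 7
RS [3×2] PE[0][0] across cycles:
  c0 r0c0: 1 / 1 / 1
  c1 r0c0: 2 / 2 / 2

dataflow = WS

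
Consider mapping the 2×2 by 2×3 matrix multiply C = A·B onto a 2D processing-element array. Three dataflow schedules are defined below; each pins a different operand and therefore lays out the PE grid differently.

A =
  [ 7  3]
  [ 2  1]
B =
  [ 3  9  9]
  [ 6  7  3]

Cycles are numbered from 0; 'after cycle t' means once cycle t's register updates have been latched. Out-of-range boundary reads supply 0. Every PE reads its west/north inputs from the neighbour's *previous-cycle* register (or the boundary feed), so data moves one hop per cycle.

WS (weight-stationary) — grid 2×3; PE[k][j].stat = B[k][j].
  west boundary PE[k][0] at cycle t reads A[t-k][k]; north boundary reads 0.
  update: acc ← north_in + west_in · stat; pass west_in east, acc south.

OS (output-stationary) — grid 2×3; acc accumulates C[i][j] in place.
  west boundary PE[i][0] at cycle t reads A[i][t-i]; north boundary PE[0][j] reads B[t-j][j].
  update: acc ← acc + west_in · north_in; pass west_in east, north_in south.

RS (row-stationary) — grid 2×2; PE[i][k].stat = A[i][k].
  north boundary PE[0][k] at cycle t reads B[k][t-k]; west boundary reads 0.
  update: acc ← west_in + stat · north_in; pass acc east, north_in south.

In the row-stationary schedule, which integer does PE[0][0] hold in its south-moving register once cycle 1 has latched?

register = 9

Tracing RS — 2×2 array, target PE[0][0]:
  @0  [0,0]  acc 21  |  →21  ↓3
  @1  [0,0]  acc 63  |  →63  ↓9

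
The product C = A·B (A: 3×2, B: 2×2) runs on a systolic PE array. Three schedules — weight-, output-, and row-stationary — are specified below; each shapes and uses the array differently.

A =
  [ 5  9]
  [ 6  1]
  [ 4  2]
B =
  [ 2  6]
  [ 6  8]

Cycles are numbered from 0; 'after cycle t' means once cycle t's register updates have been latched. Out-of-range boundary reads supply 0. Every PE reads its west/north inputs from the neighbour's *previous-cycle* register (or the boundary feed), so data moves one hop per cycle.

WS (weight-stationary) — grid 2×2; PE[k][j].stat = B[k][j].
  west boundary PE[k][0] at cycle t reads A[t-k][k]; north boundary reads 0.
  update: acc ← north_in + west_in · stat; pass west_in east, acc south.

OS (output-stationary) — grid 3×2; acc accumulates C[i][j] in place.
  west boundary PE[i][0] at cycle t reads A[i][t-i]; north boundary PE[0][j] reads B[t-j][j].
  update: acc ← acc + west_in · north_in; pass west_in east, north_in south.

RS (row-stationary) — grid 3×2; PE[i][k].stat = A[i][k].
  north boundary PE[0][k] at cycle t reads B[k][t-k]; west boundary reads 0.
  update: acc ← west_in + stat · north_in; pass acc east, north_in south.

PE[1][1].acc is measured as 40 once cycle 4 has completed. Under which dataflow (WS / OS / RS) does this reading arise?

WS (2×2 grid), PE[1][1]:
  c0 r1c1: 0 / 0 / 0
  c1 r1c1: 0 / 0 / 0
  c2 r1c1: 102 / 9 / 102
  c3 r1c1: 44 / 1 / 44
  c4 r1c1: 40 / 2 / 40
OS (3×2 grid), PE[1][1]:
  c0 r1c1: 0 / 0 / 0
  c1 r1c1: 0 / 0 / 0
  c2 r1c1: 36 / 6 / 6
  c3 r1c1: 44 / 1 / 8
  c4 r1c1: 44 / 0 / 0
RS (3×2 grid), PE[1][1]:
  c0 r1c1: 0 / 0 / 0
  c1 r1c1: 0 / 0 / 0
  c2 r1c1: 18 / 18 / 6
  c3 r1c1: 44 / 44 / 8
  c4 r1c1: 0 / 0 / 0

dataflow = WS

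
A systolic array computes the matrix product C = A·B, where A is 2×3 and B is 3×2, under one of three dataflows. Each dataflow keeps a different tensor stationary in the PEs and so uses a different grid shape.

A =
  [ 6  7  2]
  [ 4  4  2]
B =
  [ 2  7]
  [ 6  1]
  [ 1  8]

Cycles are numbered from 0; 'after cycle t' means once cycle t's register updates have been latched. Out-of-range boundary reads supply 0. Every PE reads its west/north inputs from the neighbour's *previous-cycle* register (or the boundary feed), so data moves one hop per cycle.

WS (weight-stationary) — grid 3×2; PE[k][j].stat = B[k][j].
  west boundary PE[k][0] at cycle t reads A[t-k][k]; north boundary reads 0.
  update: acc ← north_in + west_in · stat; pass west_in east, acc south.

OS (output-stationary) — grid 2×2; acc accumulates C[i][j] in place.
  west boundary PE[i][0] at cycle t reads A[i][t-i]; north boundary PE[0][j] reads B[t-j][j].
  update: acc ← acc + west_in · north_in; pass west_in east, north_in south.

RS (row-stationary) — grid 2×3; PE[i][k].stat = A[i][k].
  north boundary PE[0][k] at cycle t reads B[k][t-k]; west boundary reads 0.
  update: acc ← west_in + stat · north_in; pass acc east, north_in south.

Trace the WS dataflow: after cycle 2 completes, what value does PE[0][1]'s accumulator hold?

PE[0][1].acc = 28

WS (3×2). Following PE[0][1] plus its west/north inputs:
  step 0 · PE0,0: acc=12; fwd→6 fwd↓12
  step 0 · PE0,1: acc=0; fwd→0 fwd↓0
  step 1 · PE0,0: acc=8; fwd→4 fwd↓8
  step 1 · PE0,1: acc=42; fwd→6 fwd↓42
  step 2 · PE0,0: acc=0; fwd→0 fwd↓0
  step 2 · PE0,1: acc=28; fwd→4 fwd↓28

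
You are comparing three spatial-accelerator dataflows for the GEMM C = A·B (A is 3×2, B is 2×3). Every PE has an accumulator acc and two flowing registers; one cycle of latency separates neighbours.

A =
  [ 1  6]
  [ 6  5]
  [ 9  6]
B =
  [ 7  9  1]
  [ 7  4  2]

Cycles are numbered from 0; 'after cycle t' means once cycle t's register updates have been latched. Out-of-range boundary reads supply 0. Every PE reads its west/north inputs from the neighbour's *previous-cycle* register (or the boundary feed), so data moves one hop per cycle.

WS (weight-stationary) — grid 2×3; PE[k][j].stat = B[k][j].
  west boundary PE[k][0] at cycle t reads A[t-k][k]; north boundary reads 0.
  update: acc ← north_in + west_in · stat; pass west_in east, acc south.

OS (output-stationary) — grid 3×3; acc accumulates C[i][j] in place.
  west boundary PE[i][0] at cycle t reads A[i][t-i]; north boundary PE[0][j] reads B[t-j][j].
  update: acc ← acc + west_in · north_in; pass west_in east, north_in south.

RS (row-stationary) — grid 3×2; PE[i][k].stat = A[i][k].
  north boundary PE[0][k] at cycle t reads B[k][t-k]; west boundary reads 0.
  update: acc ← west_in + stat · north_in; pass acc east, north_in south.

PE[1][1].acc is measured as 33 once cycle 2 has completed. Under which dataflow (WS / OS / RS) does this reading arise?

WS (2×3 grid), PE[1][1]:
  [0] (1,1) acc=0 (h:0 v:0)
  [1] (1,1) acc=0 (h:0 v:0)
  [2] (1,1) acc=33 (h:6 v:33)
OS (3×3 grid), PE[1][1]:
  [0] (1,1) acc=0 (h:0 v:0)
  [1] (1,1) acc=0 (h:0 v:0)
  [2] (1,1) acc=54 (h:6 v:9)
RS (3×2 grid), PE[1][1]:
  [0] (1,1) acc=0 (h:0 v:0)
  [1] (1,1) acc=0 (h:0 v:0)
  [2] (1,1) acc=77 (h:77 v:7)

dataflow = WS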